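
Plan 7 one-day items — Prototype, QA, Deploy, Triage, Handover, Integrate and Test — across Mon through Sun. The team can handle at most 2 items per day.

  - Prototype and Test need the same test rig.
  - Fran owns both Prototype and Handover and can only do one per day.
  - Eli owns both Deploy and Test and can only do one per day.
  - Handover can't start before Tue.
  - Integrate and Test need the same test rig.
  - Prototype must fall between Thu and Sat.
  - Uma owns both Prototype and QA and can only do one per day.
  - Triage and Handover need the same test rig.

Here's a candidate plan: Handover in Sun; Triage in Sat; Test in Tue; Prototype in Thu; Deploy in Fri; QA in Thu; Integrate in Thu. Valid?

Handover can't start before Tue — holds.
Triage and Handover need the same test rig — holds.
Prototype must fall between Thu and Sat — holds.
Uma owns both Prototype and QA and can only do one per day — violated.
Eli owns both Deploy and Test and can only do one per day — holds.
Prototype and Test need the same test rig — holds.
The team can handle at most 2 items per day — violated.
Fran owns both Prototype and Handover and can only do one per day — holds.
Integrate and Test need the same test rig — holds.

No — it violates: Uma owns both Prototype and QA and can only do one per day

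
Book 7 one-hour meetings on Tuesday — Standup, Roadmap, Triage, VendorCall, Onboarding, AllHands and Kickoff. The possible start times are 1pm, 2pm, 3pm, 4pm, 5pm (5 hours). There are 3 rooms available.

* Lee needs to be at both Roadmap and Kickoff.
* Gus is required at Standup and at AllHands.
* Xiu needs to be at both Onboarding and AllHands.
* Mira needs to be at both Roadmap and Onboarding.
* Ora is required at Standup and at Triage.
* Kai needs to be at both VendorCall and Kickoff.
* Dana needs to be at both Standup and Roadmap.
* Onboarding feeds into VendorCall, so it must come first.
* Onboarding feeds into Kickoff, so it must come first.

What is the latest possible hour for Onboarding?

3pm

Downstream work caps Onboarding at 4pm.
Onboarding at 3pm is achievable: AllHands in 2pm, Roadmap in 2pm, Triage in 2pm, VendorCall in 4pm, Onboarding in 3pm, Kickoff in 5pm, Standup in 1pm.
Nothing later works — the conflict and capacity constraints rule out every hour after 3pm.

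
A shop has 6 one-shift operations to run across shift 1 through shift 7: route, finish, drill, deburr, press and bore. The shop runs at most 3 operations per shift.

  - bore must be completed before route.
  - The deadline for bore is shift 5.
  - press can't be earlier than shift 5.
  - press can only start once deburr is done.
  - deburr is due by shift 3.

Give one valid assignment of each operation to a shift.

bore -> shift 1; drill -> shift 2; route -> shift 2; finish -> shift 1; press -> shift 5; deburr -> shift 1

Checking: bore(shift 1) before route(shift 2); deburr(shift 1) before press(shift 5); deburr=shift 1 in [shift 1,shift 3]; press=shift 5 in [shift 5,shift 7]; bore=shift 1 in [shift 1,shift 5]; max 3 per shift (cap 3).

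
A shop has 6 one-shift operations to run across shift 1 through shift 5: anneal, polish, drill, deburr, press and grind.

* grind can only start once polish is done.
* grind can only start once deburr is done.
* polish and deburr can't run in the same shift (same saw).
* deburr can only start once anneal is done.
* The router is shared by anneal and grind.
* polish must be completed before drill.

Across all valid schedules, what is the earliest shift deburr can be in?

shift 2

Precedence pushes deburr to at least shift 2; downstream work caps deburr at shift 4.
deburr at shift 2 is achievable: anneal -> shift 1, grind -> shift 3, press -> shift 1, drill -> shift 2, deburr -> shift 2, polish -> shift 1.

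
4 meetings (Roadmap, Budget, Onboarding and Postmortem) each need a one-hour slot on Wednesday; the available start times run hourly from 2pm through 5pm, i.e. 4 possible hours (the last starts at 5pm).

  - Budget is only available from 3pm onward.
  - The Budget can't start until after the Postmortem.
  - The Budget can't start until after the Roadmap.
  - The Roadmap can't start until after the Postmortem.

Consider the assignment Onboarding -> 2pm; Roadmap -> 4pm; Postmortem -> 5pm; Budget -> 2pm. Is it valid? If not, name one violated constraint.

No. The Budget can't start until after the Postmortem is not satisfied.

Budget is only available from 3pm onward — violated.
The Roadmap can't start until after the Postmortem — violated.
The Budget can't start until after the Roadmap — violated.
The Budget can't start until after the Postmortem — violated.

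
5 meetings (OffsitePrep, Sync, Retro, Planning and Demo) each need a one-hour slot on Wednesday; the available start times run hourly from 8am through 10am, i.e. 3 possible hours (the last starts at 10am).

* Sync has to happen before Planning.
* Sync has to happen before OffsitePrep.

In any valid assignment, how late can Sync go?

9am

Downstream work caps Sync at 9am.
Sync at 9am is achievable: OffsitePrep=10am, Sync=9am, Planning=10am, Retro=8am, Demo=8am.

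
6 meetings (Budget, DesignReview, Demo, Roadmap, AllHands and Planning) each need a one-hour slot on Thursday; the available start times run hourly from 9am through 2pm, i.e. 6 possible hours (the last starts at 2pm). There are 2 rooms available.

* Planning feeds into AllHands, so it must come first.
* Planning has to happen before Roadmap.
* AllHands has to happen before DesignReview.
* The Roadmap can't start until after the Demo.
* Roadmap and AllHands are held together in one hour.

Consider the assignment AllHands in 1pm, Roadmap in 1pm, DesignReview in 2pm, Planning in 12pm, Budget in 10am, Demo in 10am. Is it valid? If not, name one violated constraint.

AllHands has to happen before DesignReview — holds.
Planning feeds into AllHands, so it must come first — holds.
Planning has to happen before Roadmap — holds.
The Roadmap can't start until after the Demo — holds.
There are 2 rooms available — holds.
Roadmap and AllHands are held together in one hour — holds.

Valid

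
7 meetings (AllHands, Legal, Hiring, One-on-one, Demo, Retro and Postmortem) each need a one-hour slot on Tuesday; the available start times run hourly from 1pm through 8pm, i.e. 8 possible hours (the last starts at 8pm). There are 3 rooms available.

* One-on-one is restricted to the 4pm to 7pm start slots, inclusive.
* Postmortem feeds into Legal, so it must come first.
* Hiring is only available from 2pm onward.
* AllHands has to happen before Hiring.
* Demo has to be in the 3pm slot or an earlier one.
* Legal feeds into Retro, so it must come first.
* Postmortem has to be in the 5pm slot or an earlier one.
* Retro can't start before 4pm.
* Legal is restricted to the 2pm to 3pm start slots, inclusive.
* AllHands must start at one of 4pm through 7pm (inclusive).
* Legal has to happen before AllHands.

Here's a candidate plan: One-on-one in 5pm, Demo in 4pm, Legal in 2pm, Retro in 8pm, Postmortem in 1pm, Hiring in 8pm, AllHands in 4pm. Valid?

No — it violates: Demo has to be in the 3pm slot or an earlier one

Retro can't start before 4pm — holds.
Postmortem has to be in the 5pm slot or an earlier one — holds.
Postmortem feeds into Legal, so it must come first — holds.
One-on-one is restricted to the 4pm to 7pm start slots, inclusive — holds.
Demo has to be in the 3pm slot or an earlier one — violated.
Hiring is only available from 2pm onward — holds.
Legal has to happen before AllHands — holds.
AllHands has to happen before Hiring — holds.
There are 3 rooms available — holds.
Legal feeds into Retro, so it must come first — holds.
AllHands must start at one of 4pm through 7pm (inclusive) — holds.
Legal is restricted to the 2pm to 3pm start slots, inclusive — holds.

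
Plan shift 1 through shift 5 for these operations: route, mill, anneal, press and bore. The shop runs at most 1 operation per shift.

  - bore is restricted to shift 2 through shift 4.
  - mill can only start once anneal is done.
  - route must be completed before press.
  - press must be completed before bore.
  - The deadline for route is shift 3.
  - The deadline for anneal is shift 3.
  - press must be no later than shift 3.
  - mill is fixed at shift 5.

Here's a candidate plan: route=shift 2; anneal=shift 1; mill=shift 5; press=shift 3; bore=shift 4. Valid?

Yes

press must be completed before bore — holds.
press must be no later than shift 3 — holds.
The deadline for anneal is shift 3 — holds.
The shop runs at most 1 operation per shift — holds.
route must be completed before press — holds.
The deadline for route is shift 3 — holds.
bore is restricted to shift 2 through shift 4 — holds.
mill can only start once anneal is done — holds.
mill is fixed at shift 5 — holds.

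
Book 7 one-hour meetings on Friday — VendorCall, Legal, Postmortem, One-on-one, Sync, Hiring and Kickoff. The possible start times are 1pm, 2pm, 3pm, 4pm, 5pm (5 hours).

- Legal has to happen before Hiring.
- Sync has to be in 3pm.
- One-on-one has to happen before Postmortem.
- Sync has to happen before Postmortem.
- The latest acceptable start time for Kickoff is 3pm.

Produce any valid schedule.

Kickoff -> 1pm, One-on-one -> 1pm, VendorCall -> 1pm, Legal -> 1pm, Sync -> 3pm, Hiring -> 2pm, Postmortem -> 4pm

Checking: Legal(1pm) before Hiring(2pm); Sync(3pm) before Postmortem(4pm); One-on-one(1pm) before Postmortem(4pm); Sync=3pm in [3pm,3pm]; Kickoff=1pm in [1pm,3pm].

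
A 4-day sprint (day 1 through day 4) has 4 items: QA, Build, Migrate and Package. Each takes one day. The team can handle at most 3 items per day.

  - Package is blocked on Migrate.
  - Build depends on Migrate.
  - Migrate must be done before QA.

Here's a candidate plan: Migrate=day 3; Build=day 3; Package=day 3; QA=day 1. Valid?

No. Migrate must be done before QA is not satisfied.

Migrate must be done before QA — violated.
Package is blocked on Migrate — violated.
The team can handle at most 3 items per day — holds.
Build depends on Migrate — violated.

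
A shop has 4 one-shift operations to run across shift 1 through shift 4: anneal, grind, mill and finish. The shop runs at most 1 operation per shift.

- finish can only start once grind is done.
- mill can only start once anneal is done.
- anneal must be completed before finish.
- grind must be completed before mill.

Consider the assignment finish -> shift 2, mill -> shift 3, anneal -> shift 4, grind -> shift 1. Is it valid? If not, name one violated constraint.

Invalid. anneal must be completed before finish.

The shop runs at most 1 operation per shift — holds.
anneal must be completed before finish — violated.
grind must be completed before mill — holds.
finish can only start once grind is done — holds.
mill can only start once anneal is done — violated.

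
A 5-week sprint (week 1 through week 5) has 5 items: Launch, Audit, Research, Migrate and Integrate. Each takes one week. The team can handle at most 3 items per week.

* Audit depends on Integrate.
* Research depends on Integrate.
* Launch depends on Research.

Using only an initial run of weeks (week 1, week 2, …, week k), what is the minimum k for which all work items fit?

The precedence chain requires at least 3 distinct weeks.
With at most 3 per week and 5 work items, at least 2 weeks are needed.
3 works (last occupied week: week 3): for example Migrate in week 1; Audit in week 2; Research in week 2; Integrate in week 1; Launch in week 3.

3 weeks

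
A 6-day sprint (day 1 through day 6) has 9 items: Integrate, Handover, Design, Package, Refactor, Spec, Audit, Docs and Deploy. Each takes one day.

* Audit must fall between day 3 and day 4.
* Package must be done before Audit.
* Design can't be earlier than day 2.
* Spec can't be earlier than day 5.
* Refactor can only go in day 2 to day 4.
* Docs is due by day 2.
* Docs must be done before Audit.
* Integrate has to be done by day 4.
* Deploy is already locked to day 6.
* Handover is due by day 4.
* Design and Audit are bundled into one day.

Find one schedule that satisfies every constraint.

Deploy in day 6; Integrate in day 1; Audit in day 3; Refactor in day 2; Docs in day 1; Design in day 3; Handover in day 1; Spec in day 5; Package in day 1

Checking: Docs(day 1) before Audit(day 3); Package(day 1) before Audit(day 3); Design = Audit = day 3; Deploy=day 6 in [day 6,day 6]; Design=day 3 in [day 2,day 6]; Audit=day 3 in [day 3,day 4]; Refactor=day 2 in [day 2,day 4]; Docs=day 1 in [day 1,day 2]; Integrate=day 1 in [day 1,day 4]; Spec=day 5 in [day 5,day 6]; Handover=day 1 in [day 1,day 4].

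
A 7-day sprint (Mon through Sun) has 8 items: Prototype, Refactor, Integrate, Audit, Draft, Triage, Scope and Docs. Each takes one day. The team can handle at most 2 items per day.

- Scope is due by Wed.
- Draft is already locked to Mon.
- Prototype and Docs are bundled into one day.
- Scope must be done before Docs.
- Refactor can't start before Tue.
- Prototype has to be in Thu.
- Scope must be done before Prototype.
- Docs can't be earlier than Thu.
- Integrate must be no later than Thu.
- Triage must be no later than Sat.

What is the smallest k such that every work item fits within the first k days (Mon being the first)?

The precedence chain requires at least 2 distinct days.
With at most 2 per day and 8 work items, at least 4 days are needed.
Prototype can't be placed before Thu — that is day 4 counting from Mon — so the schedule must run through at least 4 days.
4 works (last occupied day: Thu): for example Integrate=Tue, Refactor=Tue, Docs=Thu, Draft=Mon, Prototype=Thu, Scope=Mon, Triage=Wed, Audit=Wed.

4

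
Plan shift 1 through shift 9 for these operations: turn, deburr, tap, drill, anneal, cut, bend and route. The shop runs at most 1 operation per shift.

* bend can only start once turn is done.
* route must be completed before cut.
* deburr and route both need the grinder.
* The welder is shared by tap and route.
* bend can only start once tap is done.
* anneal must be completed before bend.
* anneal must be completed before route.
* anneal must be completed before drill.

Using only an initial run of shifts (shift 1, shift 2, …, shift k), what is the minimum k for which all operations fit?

The precedence chain requires at least 3 distinct shifts.
With at most 1 per shift and 8 operations, at least 8 shifts are needed.
8 works (last occupied shift: shift 8): for example cut=shift 7, route=shift 5, drill=shift 6, anneal=shift 1, tap=shift 3, turn=shift 2, deburr=shift 8, bend=shift 4.

8 shifts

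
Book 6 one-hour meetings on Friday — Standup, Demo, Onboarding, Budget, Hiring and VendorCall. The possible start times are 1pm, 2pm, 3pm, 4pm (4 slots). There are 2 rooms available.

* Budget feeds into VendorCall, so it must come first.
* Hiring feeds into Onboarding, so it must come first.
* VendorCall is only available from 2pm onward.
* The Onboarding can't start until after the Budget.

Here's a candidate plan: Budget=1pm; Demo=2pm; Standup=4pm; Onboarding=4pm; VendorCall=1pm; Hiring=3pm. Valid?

No. VendorCall is only available from 2pm onward is not satisfied.

Budget feeds into VendorCall, so it must come first — violated.
There are 2 rooms available — holds.
VendorCall is only available from 2pm onward — violated.
The Onboarding can't start until after the Budget — holds.
Hiring feeds into Onboarding, so it must come first — holds.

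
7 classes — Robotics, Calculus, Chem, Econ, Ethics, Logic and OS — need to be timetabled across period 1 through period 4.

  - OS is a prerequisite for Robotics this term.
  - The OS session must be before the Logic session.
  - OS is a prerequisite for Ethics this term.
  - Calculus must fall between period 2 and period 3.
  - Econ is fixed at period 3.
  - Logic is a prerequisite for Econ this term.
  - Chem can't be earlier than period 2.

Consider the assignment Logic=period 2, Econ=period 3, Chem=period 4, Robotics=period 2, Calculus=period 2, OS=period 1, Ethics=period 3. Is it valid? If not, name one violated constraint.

Econ is fixed at period 3 — holds.
Chem can't be earlier than period 2 — holds.
Calculus must fall between period 2 and period 3 — holds.
OS is a prerequisite for Ethics this term — holds.
Logic is a prerequisite for Econ this term — holds.
OS is a prerequisite for Robotics this term — holds.
The OS session must be before the Logic session — holds.

Yes, all constraints hold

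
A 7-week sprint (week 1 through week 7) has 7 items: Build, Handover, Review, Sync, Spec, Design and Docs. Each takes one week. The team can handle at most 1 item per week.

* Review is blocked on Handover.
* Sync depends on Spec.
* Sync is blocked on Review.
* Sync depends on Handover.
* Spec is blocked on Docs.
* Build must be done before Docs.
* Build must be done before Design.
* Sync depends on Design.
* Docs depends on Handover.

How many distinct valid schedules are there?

Splitting on Build: it can be week 1 (15), week 2 (12), week 3 (3). Listing each branch's schedules as (Handover, Review, Sync, Spec, Design, Docs) by week number:
Build=week 1: (2,3,7,5,6,4) (2,3,7,6,4,5) (2,3,7,6,5,4) (2,4,7,5,6,3) (2,4,7,6,3,5) (2,4,7,6,5,3) (2,5,7,4,6,3) (2,5,7,6,3,4) (2,5,7,6,4,3) (2,6,7,4,5,3) (2,6,7,5,3,4) (2,6,7,5,4,3) (3,4,7,6,2,5) (3,5,7,6,2,4) (3,6,7,5,2,4) — 15.
Build=week 2: (1,3,7,5,6,4) (1,3,7,6,4,5) (1,3,7,6,5,4) (1,4,7,5,6,3) (1,4,7,6,3,5) (1,4,7,6,5,3) (1,5,7,4,6,3) (1,5,7,6,3,4) (1,5,7,6,4,3) (1,6,7,4,5,3) (1,6,7,5,3,4) (1,6,7,5,4,3) — 12.
Build=week 3: (1,2,7,5,6,4) (1,2,7,6,4,5) (1,2,7,6,5,4) — 3.
Summing: 15 + 12 + 3 = 30.

30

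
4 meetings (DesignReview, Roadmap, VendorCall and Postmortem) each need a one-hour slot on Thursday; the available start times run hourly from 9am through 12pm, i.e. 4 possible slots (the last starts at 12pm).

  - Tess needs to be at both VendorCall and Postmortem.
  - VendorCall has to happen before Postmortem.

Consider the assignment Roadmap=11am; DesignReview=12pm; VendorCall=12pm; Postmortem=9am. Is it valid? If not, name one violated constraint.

Invalid. VendorCall has to happen before Postmortem.

Tess needs to be at both VendorCall and Postmortem — holds.
VendorCall has to happen before Postmortem — violated.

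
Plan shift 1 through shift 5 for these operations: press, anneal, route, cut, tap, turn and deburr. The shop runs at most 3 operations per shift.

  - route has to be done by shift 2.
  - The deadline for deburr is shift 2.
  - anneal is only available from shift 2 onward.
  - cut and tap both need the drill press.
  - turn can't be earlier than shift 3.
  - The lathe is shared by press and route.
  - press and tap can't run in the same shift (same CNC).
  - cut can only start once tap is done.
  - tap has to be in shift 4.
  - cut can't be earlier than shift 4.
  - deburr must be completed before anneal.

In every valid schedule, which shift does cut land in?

shift 5

cut's window is shift 4–shift 5.
tap is fixed at shift 4, and cut can't share a shift with tap.
So cut must be shift 5.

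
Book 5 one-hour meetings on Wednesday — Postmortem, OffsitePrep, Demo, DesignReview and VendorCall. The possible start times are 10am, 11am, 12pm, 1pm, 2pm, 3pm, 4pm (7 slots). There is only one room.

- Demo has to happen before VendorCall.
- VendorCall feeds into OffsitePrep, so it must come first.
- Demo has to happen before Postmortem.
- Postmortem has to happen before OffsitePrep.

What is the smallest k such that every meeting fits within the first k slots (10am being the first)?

The precedence chain requires at least 3 distinct slots.
With at most 1 per slot and 5 meetings, at least 5 slots are needed.
5 works (last occupied slot: 2pm): for example DesignReview in 2pm, OffsitePrep in 1pm, VendorCall in 12pm, Demo in 10am, Postmortem in 11am.

5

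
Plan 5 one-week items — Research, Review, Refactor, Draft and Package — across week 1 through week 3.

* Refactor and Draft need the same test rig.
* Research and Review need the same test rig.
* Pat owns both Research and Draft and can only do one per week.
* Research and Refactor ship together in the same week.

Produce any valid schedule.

Package in week 1; Refactor in week 1; Draft in week 2; Review in week 2; Research in week 1

Checking: Refactor(week 1) != Draft(week 2); Research(week 1) != Draft(week 2); Research(week 1) != Review(week 2); Research = Refactor = week 1.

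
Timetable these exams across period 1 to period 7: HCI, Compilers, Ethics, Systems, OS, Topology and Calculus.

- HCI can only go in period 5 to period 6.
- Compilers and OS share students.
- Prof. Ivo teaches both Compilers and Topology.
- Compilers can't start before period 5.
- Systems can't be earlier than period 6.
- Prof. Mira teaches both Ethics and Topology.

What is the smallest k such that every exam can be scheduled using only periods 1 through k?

Systems can't be placed before period 6, so the schedule must run through at least period 6.
6 works (last occupied period: period 6): for example OS=period 1; Ethics=period 1; Compilers=period 5; Systems=period 6; HCI=period 5; Calculus=period 1; Topology=period 2.

6 periods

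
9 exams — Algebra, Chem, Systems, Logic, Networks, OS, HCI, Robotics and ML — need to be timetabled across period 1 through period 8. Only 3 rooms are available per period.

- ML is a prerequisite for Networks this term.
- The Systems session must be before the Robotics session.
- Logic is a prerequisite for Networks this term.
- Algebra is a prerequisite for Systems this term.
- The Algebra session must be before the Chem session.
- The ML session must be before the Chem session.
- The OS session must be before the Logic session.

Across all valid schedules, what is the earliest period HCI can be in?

HCI at period 1 is achievable: OS=period 2; ML=period 1; HCI=period 1; Logic=period 3; Systems=period 2; Chem=period 2; Algebra=period 1; Robotics=period 3; Networks=period 4.

period 1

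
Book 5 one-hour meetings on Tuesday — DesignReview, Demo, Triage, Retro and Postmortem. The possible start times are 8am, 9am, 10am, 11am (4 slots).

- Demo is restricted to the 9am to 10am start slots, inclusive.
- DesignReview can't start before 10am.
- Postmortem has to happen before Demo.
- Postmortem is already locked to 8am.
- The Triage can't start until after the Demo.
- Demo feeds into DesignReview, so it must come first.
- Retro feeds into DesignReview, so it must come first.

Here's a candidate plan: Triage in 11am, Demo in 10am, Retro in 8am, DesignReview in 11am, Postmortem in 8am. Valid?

DesignReview can't start before 10am — holds.
Postmortem has to happen before Demo — holds.
Postmortem is already locked to 8am — holds.
Demo feeds into DesignReview, so it must come first — holds.
Retro feeds into DesignReview, so it must come first — holds.
The Triage can't start until after the Demo — holds.
Demo is restricted to the 9am to 10am start slots, inclusive — holds.

Yes, all constraints hold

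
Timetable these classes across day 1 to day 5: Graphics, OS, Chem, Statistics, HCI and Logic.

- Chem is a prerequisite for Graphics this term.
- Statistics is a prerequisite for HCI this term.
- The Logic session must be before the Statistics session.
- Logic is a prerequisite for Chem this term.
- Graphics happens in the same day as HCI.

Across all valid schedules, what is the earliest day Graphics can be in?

Precedence pushes Graphics to at least day 3.
Graphics at day 3 is achievable: Chem -> day 2; Logic -> day 1; Graphics -> day 3; Statistics -> day 2; HCI -> day 3; OS -> day 1.

day 3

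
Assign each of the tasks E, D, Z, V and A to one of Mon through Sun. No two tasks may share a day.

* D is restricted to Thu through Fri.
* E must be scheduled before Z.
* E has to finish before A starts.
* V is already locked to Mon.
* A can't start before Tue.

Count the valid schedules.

Splitting on E: it can be Tue (24), Wed (12), Thu (2), Fri (2). Listing each branch's schedules as (D, Z, V, A):
E=Tue: (Thu,Wed,Mon,Fri) (Thu,Wed,Mon,Sat) (Thu,Wed,Mon,Sun) (Thu,Fri,Mon,Wed) (Thu,Fri,Mon,Sat) (Thu,Fri,Mon,Sun) (Thu,Sat,Mon,Wed) (Thu,Sat,Mon,Fri) (Thu,Sat,Mon,Sun) (Thu,Sun,Mon,Wed) (Thu,Sun,Mon,Fri) (Thu,Sun,Mon,Sat) (Fri,Wed,Mon,Thu) (Fri,Wed,Mon,Sat) (Fri,Wed,Mon,Sun) (Fri,Thu,Mon,Wed) (Fri,Thu,Mon,Sat) (Fri,Thu,Mon,Sun) (Fri,Sat,Mon,Wed) (Fri,Sat,Mon,Thu) (Fri,Sat,Mon,Sun) (Fri,Sun,Mon,Wed) (Fri,Sun,Mon,Thu) (Fri,Sun,Mon,Sat) — 24.
E=Wed: (Thu,Fri,Mon,Sat) (Thu,Fri,Mon,Sun) (Thu,Sat,Mon,Fri) (Thu,Sat,Mon,Sun) (Thu,Sun,Mon,Fri) (Thu,Sun,Mon,Sat) (Fri,Thu,Mon,Sat) (Fri,Thu,Mon,Sun) (Fri,Sat,Mon,Thu) (Fri,Sat,Mon,Sun) (Fri,Sun,Mon,Thu) (Fri,Sun,Mon,Sat) — 12.
E=Thu: (Fri,Sat,Mon,Sun) (Fri,Sun,Mon,Sat) — 2.
E=Fri: (Thu,Sat,Mon,Sun) (Thu,Sun,Mon,Sat) — 2.
Summing: 24 + 12 + 2 + 2 = 40.

40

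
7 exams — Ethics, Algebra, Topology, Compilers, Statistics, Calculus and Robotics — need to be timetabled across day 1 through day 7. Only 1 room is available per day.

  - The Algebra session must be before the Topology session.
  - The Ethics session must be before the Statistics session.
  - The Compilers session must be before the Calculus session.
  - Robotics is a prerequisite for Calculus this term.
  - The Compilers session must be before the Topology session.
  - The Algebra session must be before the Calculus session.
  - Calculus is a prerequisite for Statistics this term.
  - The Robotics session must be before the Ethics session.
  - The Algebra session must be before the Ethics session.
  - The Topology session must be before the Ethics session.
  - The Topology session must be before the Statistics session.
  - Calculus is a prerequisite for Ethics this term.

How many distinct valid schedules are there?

14

Splitting on Algebra: it can be day 1 (5), day 2 (5), day 3 (4). Listing each branch's schedules as (Ethics, Topology, Compilers, Statistics, Calculus, Robotics) by day number:
Algebra=day 1: (6,3,2,7,5,4) (6,4,2,7,5,3) (6,4,3,7,5,2) (6,5,2,7,4,3) (6,5,3,7,4,2) — 5.
Algebra=day 2: (6,3,1,7,5,4) (6,4,1,7,5,3) (6,4,3,7,5,1) (6,5,1,7,4,3) (6,5,3,7,4,1) — 5.
Algebra=day 3: (6,4,1,7,5,2) (6,4,2,7,5,1) (6,5,1,7,4,2) (6,5,2,7,4,1) — 4.
Summing: 5 + 5 + 4 = 14.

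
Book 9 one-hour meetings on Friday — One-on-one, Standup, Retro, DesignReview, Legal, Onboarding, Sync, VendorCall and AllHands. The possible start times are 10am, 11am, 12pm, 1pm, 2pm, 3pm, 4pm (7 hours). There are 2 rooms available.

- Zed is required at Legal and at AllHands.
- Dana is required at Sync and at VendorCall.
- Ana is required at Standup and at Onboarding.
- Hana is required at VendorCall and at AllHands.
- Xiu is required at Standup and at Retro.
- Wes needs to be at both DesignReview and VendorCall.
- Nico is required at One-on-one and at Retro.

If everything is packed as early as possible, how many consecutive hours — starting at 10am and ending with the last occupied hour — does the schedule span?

With at most 2 per hour and 9 meetings, at least 5 hours are needed.
5 works (last occupied hour: 2pm): for example One-on-one in 10am, DesignReview in 11am, VendorCall in 2pm, Retro in 11am, Onboarding in 12pm, Legal in 12pm, Sync in 1pm, Standup in 10am, AllHands in 1pm.

5 hours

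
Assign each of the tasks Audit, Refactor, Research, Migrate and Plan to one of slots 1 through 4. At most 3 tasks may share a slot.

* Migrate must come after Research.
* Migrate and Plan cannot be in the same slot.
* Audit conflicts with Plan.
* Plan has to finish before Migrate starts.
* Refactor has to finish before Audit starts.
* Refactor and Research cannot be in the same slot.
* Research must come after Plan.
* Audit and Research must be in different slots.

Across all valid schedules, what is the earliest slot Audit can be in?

Precedence pushes Audit to at least 2.
Audit at 2 is achievable: Research=3, Plan=1, Refactor=1, Audit=2, Migrate=4.

2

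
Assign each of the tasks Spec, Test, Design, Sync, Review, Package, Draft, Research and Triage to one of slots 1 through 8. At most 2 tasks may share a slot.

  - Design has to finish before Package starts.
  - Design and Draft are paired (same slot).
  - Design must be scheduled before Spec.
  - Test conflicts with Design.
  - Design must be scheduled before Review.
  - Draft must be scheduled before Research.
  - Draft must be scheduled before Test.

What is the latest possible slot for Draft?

5

Downstream work caps Draft at 7.
Draft at 5 is achievable: Sync -> 1; Test -> 6; Design -> 5; Triage -> 1; Package -> 7; Review -> 7; Spec -> 6; Research -> 8; Draft -> 5.
Nothing later works — the conflict and capacity constraints rule out every slot after 5.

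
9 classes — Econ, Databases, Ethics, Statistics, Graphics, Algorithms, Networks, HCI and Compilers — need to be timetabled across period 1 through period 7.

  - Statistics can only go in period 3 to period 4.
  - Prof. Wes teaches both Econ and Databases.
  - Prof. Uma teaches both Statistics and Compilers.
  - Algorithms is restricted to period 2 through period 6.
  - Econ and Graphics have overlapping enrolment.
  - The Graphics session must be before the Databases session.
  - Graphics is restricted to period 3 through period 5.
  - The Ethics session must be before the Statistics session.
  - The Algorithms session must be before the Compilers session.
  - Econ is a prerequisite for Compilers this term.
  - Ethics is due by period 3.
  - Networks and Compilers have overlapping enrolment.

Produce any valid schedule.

Algorithms=period 2, Statistics=period 3, Compilers=period 4, Networks=period 1, Databases=period 4, Econ=period 1, Graphics=period 3, HCI=period 1, Ethics=period 1

Checking: Algorithms(period 2) before Compilers(period 4); Graphics(period 3) before Databases(period 4); Econ(period 1) before Compilers(period 4); Ethics(period 1) before Statistics(period 3); Econ(period 1) != Graphics(period 3); Statistics(period 3) != Compilers(period 4); Econ(period 1) != Databases(period 4); Networks(period 1) != Compilers(period 4); Statistics=period 3 in [period 3,period 4]; Graphics=period 3 in [period 3,period 5]; Algorithms=period 2 in [period 2,period 6]; Ethics=period 1 in [period 1,period 3].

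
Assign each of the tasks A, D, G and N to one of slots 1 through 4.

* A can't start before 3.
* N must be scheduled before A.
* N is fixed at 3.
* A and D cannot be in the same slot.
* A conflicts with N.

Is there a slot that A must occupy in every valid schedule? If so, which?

A's window is 3–4.
N is fixed at 3, and A can't share a slot with N.
So A must be 4.

4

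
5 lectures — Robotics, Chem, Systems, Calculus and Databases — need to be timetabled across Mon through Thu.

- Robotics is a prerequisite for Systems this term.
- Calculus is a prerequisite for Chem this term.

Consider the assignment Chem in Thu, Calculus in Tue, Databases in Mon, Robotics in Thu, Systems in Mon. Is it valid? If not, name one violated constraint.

Robotics is a prerequisite for Systems this term — violated.
Calculus is a prerequisite for Chem this term — holds.

Invalid. Robotics is a prerequisite for Systems this term.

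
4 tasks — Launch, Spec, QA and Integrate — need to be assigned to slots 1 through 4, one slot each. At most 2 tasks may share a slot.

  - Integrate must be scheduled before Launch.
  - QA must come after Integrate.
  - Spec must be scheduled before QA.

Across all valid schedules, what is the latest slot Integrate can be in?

3

Downstream work caps Integrate at 3.
Integrate at 3 is achievable: Launch=4, QA=4, Spec=1, Integrate=3.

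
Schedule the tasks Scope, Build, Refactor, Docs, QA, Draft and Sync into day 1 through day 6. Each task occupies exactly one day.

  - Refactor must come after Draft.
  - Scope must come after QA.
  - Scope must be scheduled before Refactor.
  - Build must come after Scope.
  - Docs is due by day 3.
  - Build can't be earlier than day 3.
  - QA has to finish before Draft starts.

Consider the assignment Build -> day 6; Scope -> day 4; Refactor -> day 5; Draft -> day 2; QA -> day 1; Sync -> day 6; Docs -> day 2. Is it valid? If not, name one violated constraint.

Yes, all constraints hold

Scope must be scheduled before Refactor — holds.
Refactor must come after Draft — holds.
Scope must come after QA — holds.
Docs is due by day 3 — holds.
Build must come after Scope — holds.
Build can't be earlier than day 3 — holds.
QA has to finish before Draft starts — holds.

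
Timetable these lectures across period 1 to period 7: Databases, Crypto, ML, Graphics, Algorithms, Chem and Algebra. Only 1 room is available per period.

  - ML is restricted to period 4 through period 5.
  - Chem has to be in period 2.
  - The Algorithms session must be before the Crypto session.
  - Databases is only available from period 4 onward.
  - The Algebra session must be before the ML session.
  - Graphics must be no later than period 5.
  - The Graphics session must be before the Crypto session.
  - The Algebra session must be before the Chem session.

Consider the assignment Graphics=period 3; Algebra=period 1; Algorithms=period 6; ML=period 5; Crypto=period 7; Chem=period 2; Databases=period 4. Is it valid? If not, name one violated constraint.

Yes, all constraints hold

Graphics must be no later than period 5 — holds.
The Graphics session must be before the Crypto session — holds.
ML is restricted to period 4 through period 5 — holds.
The Algebra session must be before the ML session — holds.
The Algebra session must be before the Chem session — holds.
Only 1 room is available per period — holds.
Databases is only available from period 4 onward — holds.
The Algorithms session must be before the Crypto session — holds.
Chem has to be in period 2 — holds.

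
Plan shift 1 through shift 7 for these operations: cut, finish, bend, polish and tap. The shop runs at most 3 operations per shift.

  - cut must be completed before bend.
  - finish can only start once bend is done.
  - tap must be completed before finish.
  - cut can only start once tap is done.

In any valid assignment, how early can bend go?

Precedence pushes bend to at least shift 3; downstream work caps bend at shift 6.
bend at shift 3 is achievable: polish in shift 1, finish in shift 4, cut in shift 2, bend in shift 3, tap in shift 1.

shift 3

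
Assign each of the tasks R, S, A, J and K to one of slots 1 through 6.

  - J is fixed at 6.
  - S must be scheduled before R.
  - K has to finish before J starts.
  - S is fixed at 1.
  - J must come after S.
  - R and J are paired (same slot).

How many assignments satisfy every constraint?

30

Splitting on K: it can be 1 (6), 2 (6), 3 (6), 4 (6), 5 (6). Listing each branch's schedules as (R, S, A, J):
K=1: (6,1,1,6) (6,1,2,6) (6,1,3,6) (6,1,4,6) (6,1,5,6) (6,1,6,6) — 6.
K=2: (6,1,1,6) (6,1,2,6) (6,1,3,6) (6,1,4,6) (6,1,5,6) (6,1,6,6) — 6.
K=3: (6,1,1,6) (6,1,2,6) (6,1,3,6) (6,1,4,6) (6,1,5,6) (6,1,6,6) — 6.
K=4: (6,1,1,6) (6,1,2,6) (6,1,3,6) (6,1,4,6) (6,1,5,6) (6,1,6,6) — 6.
K=5: (6,1,1,6) (6,1,2,6) (6,1,3,6) (6,1,4,6) (6,1,5,6) (6,1,6,6) — 6.
Summing: 6 + 6 + 6 + 6 + 6 = 30.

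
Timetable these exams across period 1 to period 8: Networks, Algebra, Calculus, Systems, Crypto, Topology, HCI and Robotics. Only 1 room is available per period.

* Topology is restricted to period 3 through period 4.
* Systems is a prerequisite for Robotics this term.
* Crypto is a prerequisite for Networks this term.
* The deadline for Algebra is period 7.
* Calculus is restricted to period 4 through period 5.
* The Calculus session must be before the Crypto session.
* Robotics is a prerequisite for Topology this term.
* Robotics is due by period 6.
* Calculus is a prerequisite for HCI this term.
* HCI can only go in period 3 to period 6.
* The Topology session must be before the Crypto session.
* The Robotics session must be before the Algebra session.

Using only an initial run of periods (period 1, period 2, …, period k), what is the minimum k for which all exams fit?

The precedence chain requires at least 5 distinct periods.
With at most 1 per period and 8 exams, at least 8 periods are needed.
Propagating the time windows through the other constraints, Networks can't land before period 6, so the schedule must run through at least period 6.
8 works (last occupied period: period 8): for example Calculus -> period 4, Topology -> period 3, Crypto -> period 7, Systems -> period 1, HCI -> period 5, Algebra -> period 6, Robotics -> period 2, Networks -> period 8.

8 periods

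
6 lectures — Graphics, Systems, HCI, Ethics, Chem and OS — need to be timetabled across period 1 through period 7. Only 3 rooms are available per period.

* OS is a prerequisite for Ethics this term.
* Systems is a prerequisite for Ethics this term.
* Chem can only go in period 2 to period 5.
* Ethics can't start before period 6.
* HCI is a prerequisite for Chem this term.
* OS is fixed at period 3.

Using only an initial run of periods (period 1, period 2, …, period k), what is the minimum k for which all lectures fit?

6 periods

The precedence chain requires at least 2 distinct periods.
With at most 3 per period and 6 lectures, at least 2 periods are needed.
Ethics can't be placed before period 6, so the schedule must run through at least period 6.
6 works (last occupied period: period 6): for example Ethics=period 6; HCI=period 1; Graphics=period 1; Chem=period 2; Systems=period 1; OS=period 3.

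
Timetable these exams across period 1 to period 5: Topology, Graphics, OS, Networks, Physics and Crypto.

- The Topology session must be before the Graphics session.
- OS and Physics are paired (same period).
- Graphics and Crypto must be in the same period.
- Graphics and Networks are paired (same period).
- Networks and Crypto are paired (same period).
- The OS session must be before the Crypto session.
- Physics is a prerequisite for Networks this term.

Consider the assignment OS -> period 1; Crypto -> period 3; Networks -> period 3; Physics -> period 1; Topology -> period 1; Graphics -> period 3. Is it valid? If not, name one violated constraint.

Networks and Crypto are paired (same period) — holds.
Graphics and Networks are paired (same period) — holds.
Physics is a prerequisite for Networks this term — holds.
OS and Physics are paired (same period) — holds.
Graphics and Crypto must be in the same period — holds.
The OS session must be before the Crypto session — holds.
The Topology session must be before the Graphics session — holds.

Yes, all constraints hold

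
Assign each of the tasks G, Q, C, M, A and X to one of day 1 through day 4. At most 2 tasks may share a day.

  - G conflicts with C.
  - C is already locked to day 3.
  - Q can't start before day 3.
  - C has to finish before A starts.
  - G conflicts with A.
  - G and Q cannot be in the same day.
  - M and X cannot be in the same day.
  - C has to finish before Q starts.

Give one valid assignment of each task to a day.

A -> day 4; X -> day 2; G -> day 1; C -> day 3; Q -> day 4; M -> day 1

Checking: C(day 3) before Q(day 4); C(day 3) before A(day 4); G(day 1) != C(day 3); G(day 1) != Q(day 4); G(day 1) != A(day 4); M(day 1) != X(day 2); Q=day 4 in [day 3,day 4]; C=day 3 in [day 3,day 3]; max 2 per day (cap 2).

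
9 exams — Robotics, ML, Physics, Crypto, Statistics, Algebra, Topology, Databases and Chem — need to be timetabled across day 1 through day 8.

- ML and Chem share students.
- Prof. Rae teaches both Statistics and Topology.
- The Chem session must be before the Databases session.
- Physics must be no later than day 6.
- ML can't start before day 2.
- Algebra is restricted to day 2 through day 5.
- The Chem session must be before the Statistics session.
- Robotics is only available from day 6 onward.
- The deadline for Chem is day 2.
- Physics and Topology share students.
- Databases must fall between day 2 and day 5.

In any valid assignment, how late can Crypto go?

Crypto at day 8 is achievable: Robotics -> day 6, Chem -> day 1, Algebra -> day 2, ML -> day 2, Databases -> day 2, Crypto -> day 8, Topology -> day 3, Statistics -> day 2, Physics -> day 1.

day 8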